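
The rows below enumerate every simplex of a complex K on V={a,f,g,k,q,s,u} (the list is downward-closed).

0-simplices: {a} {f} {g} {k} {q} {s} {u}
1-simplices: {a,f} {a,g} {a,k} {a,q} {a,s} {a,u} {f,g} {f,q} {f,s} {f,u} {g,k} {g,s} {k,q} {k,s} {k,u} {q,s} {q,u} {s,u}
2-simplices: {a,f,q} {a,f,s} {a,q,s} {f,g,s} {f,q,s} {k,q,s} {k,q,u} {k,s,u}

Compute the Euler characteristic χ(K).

χ(K)=-3

n_0=7 n_1=18 n_2=8
χ=+7−18+8=-3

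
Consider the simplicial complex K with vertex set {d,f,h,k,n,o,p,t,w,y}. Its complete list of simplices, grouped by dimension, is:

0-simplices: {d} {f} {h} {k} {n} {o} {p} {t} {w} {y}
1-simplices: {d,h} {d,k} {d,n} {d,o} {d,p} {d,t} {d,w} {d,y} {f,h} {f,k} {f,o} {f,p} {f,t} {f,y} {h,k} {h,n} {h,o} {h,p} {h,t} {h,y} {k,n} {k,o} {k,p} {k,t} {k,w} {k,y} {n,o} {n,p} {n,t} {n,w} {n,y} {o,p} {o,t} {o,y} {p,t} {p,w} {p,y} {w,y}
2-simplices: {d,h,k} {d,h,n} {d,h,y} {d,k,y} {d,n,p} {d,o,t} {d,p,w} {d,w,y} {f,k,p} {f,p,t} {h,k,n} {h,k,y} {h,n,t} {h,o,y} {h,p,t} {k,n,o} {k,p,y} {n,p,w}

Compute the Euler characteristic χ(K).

χ(K)=-10

n_0=10 n_1=38 n_2=18
χ=+10−38+18=-10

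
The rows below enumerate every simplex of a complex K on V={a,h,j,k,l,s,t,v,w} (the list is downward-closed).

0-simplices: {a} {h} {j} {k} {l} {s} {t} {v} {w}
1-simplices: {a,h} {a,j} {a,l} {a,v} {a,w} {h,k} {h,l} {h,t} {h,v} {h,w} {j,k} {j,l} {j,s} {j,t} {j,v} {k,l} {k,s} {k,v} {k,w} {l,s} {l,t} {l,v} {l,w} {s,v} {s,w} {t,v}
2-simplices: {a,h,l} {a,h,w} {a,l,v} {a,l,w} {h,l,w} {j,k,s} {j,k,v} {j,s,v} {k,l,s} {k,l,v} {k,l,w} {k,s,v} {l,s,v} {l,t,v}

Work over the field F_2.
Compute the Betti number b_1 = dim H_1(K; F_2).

n_0=9 n_1=26 n_2=14  [Z2]
∂1: piv[ah,aj,al,av,aw,hk,ht,js] rk=8  ker:hl,hv,hw,jk,jl,jt,jv,kl,ks,kv,kw,ls,lt,lv,lw,sv,sw,tv
∂2: piv[ahl,ahw,alv,alw,jks,jkv,jsv,kls,klv,klw,ltv] rk=11  ker:hlw,ksv,lsv
b_1=(26−8)−11=7

b_1=7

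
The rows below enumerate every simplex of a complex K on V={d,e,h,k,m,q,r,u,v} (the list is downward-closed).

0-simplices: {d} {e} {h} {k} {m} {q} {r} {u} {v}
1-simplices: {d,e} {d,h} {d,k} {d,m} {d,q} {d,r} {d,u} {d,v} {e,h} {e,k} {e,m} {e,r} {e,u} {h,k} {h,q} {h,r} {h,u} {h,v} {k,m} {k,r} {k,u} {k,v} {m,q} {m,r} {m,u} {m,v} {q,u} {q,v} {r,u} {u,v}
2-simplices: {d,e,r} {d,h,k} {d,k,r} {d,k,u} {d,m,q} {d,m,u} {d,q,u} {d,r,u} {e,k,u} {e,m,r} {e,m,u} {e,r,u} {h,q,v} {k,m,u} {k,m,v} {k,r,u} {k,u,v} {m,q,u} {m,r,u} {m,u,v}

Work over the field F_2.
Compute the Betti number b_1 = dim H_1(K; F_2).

n_0=9 n_1=30 n_2=20  [Z2]
∂1: piv[de,dh,dk,dm,dq,dr,du,dv] rk=8  ker:eh,ek,em,er,eu,hk,hq,hr,hu,hv,km,kr,ku,kv,mq,mr,mu,mv,qu,qv,ru,uv
∂2: piv[der,dhk,dkr,dku,dmq,dmu,dqu,dru,eku,emr,emu,eru,hqv,kmu,kmv,kuv] rk=16  ker:kru,mqu,mru,muv
b_1=(30−8)−16=6

b_1=6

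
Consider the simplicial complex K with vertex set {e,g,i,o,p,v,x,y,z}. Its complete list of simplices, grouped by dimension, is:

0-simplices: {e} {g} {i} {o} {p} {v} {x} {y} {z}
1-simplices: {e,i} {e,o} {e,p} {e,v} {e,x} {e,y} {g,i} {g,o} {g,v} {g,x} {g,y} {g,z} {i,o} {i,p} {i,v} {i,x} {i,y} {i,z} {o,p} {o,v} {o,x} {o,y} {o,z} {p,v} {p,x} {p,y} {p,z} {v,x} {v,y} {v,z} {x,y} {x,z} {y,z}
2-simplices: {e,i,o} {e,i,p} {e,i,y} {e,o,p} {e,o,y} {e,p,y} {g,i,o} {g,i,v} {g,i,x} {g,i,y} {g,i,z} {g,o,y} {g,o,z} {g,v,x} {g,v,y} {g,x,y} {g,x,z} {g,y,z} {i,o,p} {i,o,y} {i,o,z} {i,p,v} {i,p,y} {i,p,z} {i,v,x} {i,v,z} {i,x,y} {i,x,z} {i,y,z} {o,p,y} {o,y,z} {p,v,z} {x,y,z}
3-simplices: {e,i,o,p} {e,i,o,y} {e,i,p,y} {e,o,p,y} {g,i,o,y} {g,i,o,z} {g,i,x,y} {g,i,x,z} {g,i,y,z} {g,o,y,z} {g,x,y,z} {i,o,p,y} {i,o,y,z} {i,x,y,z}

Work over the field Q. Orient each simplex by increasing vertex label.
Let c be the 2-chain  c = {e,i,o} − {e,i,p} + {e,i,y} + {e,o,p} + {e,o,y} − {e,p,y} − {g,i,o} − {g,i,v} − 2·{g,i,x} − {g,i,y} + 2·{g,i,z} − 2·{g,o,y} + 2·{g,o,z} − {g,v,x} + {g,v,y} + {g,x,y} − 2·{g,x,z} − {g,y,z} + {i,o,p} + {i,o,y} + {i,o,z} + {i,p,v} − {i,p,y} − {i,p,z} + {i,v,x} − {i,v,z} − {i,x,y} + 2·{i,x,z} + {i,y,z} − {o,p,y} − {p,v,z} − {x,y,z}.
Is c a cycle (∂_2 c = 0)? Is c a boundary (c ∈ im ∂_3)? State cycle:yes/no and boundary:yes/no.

n_0=9 n_1=33 n_2=33 n_3=14  [Q]
∂1: piv[ei,eo,ep,ev,ex,ey,gi,gz] rk=8  ker:go,gv,gx,gy,io,ip,iv,ix,iy,iz,op,ov,ox,oy,oz,pv,px,py,pz,vx,vy,vz,xy,xz,yz
∂2: piv[eio,eip,eiy,eop,eoy,epy,gio,giv,gix,giy,giz,goz,gvx,gvy,gxy,gxz,gyz,ipv,ipz,ivz] rk=20  ker:goy,iop,ioy,ioz,ipy,ivx,ixy,ixz,iyz,opy,oyz,pvz,xyz
∂3: piv[eiop,eioy,eipy,eopy,gioy,gioz,gixy,gixz,giyz,goyz,gxyz] rk=11  ker:iopy,ioyz,ixyz
∂2c = {e,i} + {e,o} − {e,p} − {e,y} − 3·{g,i} + {g,o} + {g,v} + 2·{g,x} − {g,z} + 3·{i,o} − 3·{i,p} − 2·{i,v} − 2·{i,x} + 2·{i,y} + {o,p} + {o,y} + 3·{o,z} − 3·{p,y} + {v,y} − 2·{v,z} − {x,y} + {x,z} − {y,z}

cycle:no boundary:no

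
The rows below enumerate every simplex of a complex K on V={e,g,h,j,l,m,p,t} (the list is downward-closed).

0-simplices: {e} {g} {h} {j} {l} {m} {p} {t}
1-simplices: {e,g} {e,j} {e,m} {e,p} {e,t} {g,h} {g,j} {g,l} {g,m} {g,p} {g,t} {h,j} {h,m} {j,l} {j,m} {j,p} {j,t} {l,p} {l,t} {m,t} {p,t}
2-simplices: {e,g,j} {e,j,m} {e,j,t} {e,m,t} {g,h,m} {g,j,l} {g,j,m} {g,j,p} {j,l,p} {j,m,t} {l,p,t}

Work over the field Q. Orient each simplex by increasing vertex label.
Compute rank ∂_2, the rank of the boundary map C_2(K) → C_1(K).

n_0=8 n_1=21 n_2=11  [Q]
∂1: piv[eg,ej,em,ep,et,gh,gl] rk=7  ker:gj,gm,gp,gt,hj,hm,jl,jm,jp,jt,lp,lt,mt,pt
∂2: piv[egj,ejm,ejt,emt,ghm,gjl,gjm,gjp,jlp,lpt] rk=10  ker:jmt
rk∂_2=10

rank∂_2=10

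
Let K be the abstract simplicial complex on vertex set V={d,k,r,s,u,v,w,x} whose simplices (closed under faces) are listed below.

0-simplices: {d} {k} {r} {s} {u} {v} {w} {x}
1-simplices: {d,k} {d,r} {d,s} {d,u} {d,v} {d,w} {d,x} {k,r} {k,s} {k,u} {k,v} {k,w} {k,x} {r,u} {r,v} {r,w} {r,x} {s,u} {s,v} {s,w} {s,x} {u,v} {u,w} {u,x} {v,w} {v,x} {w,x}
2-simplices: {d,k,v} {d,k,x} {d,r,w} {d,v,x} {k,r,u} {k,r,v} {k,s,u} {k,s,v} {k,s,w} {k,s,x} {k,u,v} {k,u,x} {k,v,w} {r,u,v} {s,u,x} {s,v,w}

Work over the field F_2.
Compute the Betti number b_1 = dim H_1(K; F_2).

n_0=8 n_1=27 n_2=16  [Z2]
∂1: piv[dk,dr,ds,du,dv,dw,dx] rk=7  ker:kr,ks,ku,kv,kw,kx,ru,rv,rw,rx,su,sv,sw,sx,uv,uw,ux,vw,vx,wx
∂2: piv[dkv,dkx,drw,dvx,kru,krv,ksu,ksv,ksw,ksx,kuv,kux,kvw] rk=13  ker:ruv,sux,svw
b_1=(27−7)−13=7

b_1=7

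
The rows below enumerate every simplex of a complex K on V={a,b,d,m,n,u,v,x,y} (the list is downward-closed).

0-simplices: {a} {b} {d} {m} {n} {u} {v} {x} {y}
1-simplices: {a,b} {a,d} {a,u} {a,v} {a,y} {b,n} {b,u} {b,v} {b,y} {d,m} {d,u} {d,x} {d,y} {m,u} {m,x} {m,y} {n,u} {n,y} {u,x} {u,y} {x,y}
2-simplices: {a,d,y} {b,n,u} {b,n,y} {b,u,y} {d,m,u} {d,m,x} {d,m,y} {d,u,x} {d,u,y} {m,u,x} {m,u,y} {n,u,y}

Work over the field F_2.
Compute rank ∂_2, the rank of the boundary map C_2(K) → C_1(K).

n_0=9 n_1=21 n_2=12  [Z2]
∂1: piv[ab,ad,au,av,ay,bn,dm,dx] rk=8  ker:bu,bv,by,du,dy,mu,mx,my,nu,ny,ux,uy,xy
∂2: piv[ady,bnu,bny,buy,dmu,dmx,dmy,dux,duy] rk=9  ker:mux,muy,nuy
rk∂_2=9

rank∂_2=9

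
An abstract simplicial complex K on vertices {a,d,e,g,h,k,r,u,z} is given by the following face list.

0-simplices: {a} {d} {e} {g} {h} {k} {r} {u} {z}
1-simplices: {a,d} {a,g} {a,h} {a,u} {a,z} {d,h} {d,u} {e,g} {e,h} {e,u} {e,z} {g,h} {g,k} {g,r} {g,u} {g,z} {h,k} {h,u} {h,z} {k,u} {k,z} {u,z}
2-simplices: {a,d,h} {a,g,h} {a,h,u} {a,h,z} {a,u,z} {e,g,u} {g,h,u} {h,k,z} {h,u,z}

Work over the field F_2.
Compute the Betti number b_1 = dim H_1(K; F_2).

n_0=9 n_1=22 n_2=9  [Z2]
∂1: piv[ad,ag,ah,au,az,eg,gk,gr] rk=8  ker:dh,du,eh,eu,ez,gh,gu,gz,hk,hu,hz,ku,kz,uz
∂2: piv[adh,agh,ahu,ahz,auz,egu,ghu,hkz] rk=8  ker:huz
b_1=(22−8)−8=6

b_1=6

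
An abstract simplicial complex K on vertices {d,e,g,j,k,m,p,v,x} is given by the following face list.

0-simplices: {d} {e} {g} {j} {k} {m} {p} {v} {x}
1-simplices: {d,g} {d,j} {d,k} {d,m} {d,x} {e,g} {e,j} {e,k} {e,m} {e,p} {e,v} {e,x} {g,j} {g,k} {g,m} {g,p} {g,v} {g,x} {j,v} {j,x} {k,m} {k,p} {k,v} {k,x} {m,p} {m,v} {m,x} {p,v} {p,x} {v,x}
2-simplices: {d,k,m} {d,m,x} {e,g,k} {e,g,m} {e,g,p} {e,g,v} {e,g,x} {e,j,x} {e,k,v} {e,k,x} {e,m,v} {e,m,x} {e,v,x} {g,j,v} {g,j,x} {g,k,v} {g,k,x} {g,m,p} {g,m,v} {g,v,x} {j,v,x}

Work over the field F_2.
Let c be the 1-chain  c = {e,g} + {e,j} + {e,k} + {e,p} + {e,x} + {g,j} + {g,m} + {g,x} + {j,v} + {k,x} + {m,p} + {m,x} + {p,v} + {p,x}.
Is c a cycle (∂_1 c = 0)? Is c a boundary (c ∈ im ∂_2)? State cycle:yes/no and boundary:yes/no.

cycle:no boundary:no

n_0=9 n_1=30 n_2=21  [Z2]
∂1: piv[dg,dj,dk,dm,dx,eg,ep,ev] rk=8  ker:ej,ek,em,ex,gj,gk,gm,gp,gv,gx,jv,jx,km,kp,kv,kx,mp,mv,mx,pv,px,vx
∂2: piv[dkm,dmx,egk,egm,egp,egv,egx,ejx,ekv,ekx,emv,emx,evx,gjv,gjx,gmp] rk=16  ker:gkv,gkx,gmv,gvx,jvx
∂1c = {e} + {j} + {m} + {x}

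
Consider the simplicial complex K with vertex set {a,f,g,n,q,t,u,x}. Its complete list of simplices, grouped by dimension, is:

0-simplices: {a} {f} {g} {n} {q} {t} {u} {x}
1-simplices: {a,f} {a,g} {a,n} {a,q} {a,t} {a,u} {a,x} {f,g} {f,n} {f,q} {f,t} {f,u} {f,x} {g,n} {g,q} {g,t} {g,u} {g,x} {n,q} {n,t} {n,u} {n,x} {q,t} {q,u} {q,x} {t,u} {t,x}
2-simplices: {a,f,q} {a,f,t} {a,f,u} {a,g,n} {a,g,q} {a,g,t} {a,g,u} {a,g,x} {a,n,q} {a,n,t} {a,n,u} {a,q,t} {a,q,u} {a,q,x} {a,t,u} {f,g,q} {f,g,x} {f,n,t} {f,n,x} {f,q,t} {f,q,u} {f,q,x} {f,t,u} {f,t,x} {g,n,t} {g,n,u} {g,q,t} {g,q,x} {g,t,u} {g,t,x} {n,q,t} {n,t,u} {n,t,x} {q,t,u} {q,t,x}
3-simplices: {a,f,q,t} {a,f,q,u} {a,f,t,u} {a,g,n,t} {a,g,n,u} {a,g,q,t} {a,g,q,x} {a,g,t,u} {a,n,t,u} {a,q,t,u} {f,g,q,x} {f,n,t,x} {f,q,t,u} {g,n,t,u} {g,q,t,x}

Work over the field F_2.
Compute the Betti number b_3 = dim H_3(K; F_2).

n_0=8 n_1=27 n_2=35 n_3=15  [Z2]
∂1: piv[af,ag,an,aq,at,au,ax] rk=7  ker:fg,fn,fq,ft,fu,fx,gn,gq,gt,gu,gx,nq,nt,nu,nx,qt,qu,qx,tu,tx
∂2: piv[afq,aft,afu,agn,agq,agt,agu,agx,anq,ant,anu,aqt,aqu,aqx,atu,fgq,fgx,fnt,fnx,ftx] rk=20  ker:fqt,fqu,fqx,ftu,gnt,gnu,gqt,gqx,gtu,gtx,nqt,ntu,ntx,qtu,qtx
∂3: piv[afqt,afqu,aftu,agnt,agnu,agqt,agqx,agtu,antu,aqtu,fgqx,fntx,gqtx] rk=13  ker:fqtu,gntu
b_3=(15−13)−0=2

b_3=2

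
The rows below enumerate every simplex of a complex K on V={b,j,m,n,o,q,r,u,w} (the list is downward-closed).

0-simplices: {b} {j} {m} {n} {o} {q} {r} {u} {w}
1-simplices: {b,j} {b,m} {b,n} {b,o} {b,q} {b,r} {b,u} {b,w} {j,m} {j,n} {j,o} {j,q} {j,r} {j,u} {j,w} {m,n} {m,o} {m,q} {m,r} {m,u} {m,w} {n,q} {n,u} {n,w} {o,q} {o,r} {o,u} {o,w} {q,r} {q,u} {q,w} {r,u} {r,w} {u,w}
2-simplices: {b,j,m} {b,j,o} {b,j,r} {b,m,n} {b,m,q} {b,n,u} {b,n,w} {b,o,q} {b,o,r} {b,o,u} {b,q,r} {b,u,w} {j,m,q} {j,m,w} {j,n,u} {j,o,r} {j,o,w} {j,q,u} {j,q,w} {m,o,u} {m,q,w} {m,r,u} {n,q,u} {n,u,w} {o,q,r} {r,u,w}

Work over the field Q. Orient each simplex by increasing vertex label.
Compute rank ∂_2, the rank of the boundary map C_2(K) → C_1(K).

n_0=9 n_1=34 n_2=26  [Q]
∂1: piv[bj,bm,bn,bo,bq,br,bu,bw] rk=8  ker:jm,jn,jo,jq,jr,ju,jw,mn,mo,mq,mr,mu,mw,nq,nu,nw,oq,or,ou,ow,qr,qu,qw,ru,rw,uw
∂2: piv[bjm,bjo,bjr,bmn,bmq,bnu,bnw,boq,bor,bou,bqr,buw,jmq,jmw,jnu,jow,jqu,jqw,mou,mru,nqu,ruw] rk=22  ker:jor,mqw,nuw,oqr
rk∂_2=22

rank∂_2=22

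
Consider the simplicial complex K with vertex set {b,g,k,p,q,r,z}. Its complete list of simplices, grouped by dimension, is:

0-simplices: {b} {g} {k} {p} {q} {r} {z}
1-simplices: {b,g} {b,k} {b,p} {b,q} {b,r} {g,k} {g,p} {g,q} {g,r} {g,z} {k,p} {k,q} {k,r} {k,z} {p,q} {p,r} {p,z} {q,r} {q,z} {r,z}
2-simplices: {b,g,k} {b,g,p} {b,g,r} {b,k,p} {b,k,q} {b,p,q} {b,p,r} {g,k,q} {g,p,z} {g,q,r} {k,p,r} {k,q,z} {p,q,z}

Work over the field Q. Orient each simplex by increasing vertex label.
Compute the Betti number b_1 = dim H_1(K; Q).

n_0=7 n_1=20 n_2=13  [Q]
∂1: piv[bg,bk,bp,bq,br,gz] rk=6  ker:gk,gp,gq,gr,kp,kq,kr,kz,pq,pr,pz,qr,qz,rz
∂2: piv[bgk,bgp,bgr,bkp,bkq,bpq,bpr,gkq,gpz,gqr,kpr,kqz,pqz] rk=13
b_1=(20−6)−13=1

b_1=1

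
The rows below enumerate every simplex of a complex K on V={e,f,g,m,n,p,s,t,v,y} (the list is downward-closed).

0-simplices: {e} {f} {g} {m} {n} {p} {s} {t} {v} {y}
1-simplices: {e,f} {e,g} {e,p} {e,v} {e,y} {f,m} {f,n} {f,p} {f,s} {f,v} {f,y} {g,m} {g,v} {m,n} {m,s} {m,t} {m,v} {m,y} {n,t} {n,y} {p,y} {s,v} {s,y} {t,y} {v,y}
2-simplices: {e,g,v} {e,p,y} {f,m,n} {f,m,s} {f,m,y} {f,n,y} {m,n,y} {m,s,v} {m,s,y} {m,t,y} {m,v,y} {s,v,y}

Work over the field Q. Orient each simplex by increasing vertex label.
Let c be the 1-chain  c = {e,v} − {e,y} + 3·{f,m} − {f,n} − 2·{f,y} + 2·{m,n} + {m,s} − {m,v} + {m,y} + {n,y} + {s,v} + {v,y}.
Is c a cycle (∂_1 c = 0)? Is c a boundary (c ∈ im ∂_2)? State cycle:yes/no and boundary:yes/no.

cycle:yes boundary:no

n_0=10 n_1=25 n_2=12  [Q]
∂1: piv[ef,eg,ep,ev,ey,fm,fn,fs,mt] rk=9  ker:fp,fv,fy,gm,gv,mn,ms,mv,my,nt,ny,py,sv,sy,ty,vy
∂2: piv[egv,epy,fmn,fms,fmy,fny,msv,msy,mty,mvy] rk=10  ker:mny,svy
∂1c = 0
c vs im∂2: residual ≠ 0 ⇒ not boundary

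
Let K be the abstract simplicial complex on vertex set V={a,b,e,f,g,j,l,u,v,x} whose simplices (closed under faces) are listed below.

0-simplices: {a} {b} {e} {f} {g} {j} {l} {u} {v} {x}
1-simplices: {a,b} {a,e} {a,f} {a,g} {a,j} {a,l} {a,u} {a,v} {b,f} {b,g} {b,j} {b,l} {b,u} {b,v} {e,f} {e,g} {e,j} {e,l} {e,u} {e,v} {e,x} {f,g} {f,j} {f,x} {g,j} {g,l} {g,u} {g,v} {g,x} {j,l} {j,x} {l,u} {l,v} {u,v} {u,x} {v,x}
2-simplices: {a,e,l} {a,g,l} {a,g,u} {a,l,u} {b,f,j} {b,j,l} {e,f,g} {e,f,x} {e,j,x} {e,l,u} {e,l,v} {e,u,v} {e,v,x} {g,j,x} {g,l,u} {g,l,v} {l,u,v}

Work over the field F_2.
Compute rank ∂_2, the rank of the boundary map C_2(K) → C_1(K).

rank∂_2=15

n_0=10 n_1=36 n_2=17  [Z2]
∂1: piv[ab,ae,af,ag,aj,al,au,av,ex] rk=9  ker:bf,bg,bj,bl,bu,bv,ef,eg,ej,el,eu,ev,fg,fj,fx,gj,gl,gu,gv,gx,jl,jx,lu,lv,uv,ux,vx
∂2: piv[ael,agl,agu,alu,bfj,bjl,efg,efx,ejx,elu,elv,euv,evx,gjx,glv] rk=15  ker:glu,luv
rk∂_2=15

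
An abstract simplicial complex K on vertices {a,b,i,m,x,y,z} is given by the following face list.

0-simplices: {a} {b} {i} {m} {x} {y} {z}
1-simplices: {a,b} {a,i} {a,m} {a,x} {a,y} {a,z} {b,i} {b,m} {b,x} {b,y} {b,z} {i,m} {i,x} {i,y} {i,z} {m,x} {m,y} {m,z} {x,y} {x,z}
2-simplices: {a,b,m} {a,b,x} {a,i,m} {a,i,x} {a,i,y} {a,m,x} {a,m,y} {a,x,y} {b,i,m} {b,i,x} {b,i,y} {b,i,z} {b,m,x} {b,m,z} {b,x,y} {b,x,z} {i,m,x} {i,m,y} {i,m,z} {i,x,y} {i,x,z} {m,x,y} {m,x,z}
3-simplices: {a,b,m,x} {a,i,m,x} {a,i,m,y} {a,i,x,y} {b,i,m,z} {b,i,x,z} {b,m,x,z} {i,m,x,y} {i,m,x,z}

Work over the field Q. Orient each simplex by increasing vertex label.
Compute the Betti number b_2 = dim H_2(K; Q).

b_2=1

n_0=7 n_1=20 n_2=23 n_3=9  [Q]
∂1: piv[ab,ai,am,ax,ay,az] rk=6  ker:bi,bm,bx,by,bz,im,ix,iy,iz,mx,my,mz,xy,xz
∂2: piv[abm,abx,aim,aix,aiy,amx,amy,axy,bim,biy,biz,bmz,bxz] rk=13  ker:bix,bmx,bxy,imx,imy,imz,ixy,ixz,mxy,mxz
∂3: piv[abmx,aimx,aimy,aixy,bimz,bixz,bmxz,imxy,imxz] rk=9
b_2=(23−13)−9=1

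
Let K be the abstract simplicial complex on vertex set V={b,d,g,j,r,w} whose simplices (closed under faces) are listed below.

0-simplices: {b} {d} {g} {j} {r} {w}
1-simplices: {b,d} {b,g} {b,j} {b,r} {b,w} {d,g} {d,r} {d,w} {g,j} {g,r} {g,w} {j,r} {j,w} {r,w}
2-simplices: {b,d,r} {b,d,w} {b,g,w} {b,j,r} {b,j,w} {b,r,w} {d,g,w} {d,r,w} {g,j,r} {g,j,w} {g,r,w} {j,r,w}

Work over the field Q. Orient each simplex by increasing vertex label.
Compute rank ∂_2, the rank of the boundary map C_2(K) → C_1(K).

rank∂_2=9

n_0=6 n_1=14 n_2=12  [Q]
∂1: piv[bd,bg,bj,br,bw] rk=5  ker:dg,dr,dw,gj,gr,gw,jr,jw,rw
∂2: piv[bdr,bdw,bgw,bjr,bjw,brw,dgw,gjr,gjw] rk=9  ker:drw,grw,jrw
rk∂_2=9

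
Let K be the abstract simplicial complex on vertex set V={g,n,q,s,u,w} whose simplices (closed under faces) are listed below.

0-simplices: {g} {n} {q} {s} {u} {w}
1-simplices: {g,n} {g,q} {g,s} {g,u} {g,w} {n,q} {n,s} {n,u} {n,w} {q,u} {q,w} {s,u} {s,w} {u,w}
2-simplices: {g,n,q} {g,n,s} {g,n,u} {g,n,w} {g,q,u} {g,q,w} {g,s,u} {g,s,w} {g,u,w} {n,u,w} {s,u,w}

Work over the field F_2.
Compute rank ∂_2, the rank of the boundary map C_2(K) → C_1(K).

rank∂_2=9

n_0=6 n_1=14 n_2=11  [Z2]
∂1: piv[gn,gq,gs,gu,gw] rk=5  ker:nq,ns,nu,nw,qu,qw,su,sw,uw
∂2: piv[gnq,gns,gnu,gnw,gqu,gqw,gsu,gsw,guw] rk=9  ker:nuw,suw
rk∂_2=9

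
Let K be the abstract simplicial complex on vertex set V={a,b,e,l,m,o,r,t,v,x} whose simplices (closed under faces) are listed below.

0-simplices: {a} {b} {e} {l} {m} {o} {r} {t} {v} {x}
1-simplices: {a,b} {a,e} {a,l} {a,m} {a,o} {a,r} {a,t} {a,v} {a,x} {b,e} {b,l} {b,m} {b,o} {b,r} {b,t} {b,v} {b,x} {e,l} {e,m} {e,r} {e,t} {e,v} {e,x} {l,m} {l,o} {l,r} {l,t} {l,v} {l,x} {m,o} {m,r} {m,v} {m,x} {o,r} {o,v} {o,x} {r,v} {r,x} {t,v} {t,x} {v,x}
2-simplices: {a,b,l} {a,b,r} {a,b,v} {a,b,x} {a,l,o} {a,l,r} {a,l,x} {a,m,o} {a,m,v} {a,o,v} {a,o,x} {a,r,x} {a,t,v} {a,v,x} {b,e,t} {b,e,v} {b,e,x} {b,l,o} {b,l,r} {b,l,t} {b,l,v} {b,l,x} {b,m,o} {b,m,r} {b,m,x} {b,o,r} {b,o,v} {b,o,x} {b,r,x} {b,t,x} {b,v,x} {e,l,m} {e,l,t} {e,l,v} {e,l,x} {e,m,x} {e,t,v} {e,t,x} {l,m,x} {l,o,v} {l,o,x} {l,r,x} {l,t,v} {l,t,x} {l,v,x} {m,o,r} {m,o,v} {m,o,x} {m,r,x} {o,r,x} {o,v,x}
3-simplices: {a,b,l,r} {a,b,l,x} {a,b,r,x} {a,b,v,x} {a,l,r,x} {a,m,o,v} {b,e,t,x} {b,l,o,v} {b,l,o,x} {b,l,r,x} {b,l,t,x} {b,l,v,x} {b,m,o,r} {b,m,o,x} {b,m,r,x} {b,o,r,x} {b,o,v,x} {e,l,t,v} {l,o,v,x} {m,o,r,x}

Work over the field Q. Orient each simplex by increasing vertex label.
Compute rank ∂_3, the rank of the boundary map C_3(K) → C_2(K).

rank∂_3=17

n_0=10 n_1=41 n_2=51 n_3=20  [Q]
∂1: piv[ab,ae,al,am,ao,ar,at,av,ax] rk=9  ker:be,bl,bm,bo,br,bt,bv,bx,el,em,er,et,ev,ex,lm,lo,lr,lt,lv,lx,mo,mr,mv,mx,or,ov,ox,rv,rx,tv,tx,vx
∂2: piv[abl,abr,abv,abx,alo,alr,alx,amo,amv,aov,aox,arx,atv,avx,bet,bev,bex,blo,blt,blv,bmo,bmr,bmx,bor,btx,elm,elt,emx,etv] rk=29  ker:blr,blx,bov,box,brx,bvx,elv,elx,etx,lmx,lov,lox,lrx,ltv,ltx,lvx,mor,mov,mox,mrx,orx,ovx
∂3: piv[ablr,ablx,abrx,abvx,alrx,amov,betx,blov,blox,bltx,blvx,bmor,bmox,bmrx,borx,bovx,eltv] rk=17  ker:blrx,lovx,morx
rk∂_3=17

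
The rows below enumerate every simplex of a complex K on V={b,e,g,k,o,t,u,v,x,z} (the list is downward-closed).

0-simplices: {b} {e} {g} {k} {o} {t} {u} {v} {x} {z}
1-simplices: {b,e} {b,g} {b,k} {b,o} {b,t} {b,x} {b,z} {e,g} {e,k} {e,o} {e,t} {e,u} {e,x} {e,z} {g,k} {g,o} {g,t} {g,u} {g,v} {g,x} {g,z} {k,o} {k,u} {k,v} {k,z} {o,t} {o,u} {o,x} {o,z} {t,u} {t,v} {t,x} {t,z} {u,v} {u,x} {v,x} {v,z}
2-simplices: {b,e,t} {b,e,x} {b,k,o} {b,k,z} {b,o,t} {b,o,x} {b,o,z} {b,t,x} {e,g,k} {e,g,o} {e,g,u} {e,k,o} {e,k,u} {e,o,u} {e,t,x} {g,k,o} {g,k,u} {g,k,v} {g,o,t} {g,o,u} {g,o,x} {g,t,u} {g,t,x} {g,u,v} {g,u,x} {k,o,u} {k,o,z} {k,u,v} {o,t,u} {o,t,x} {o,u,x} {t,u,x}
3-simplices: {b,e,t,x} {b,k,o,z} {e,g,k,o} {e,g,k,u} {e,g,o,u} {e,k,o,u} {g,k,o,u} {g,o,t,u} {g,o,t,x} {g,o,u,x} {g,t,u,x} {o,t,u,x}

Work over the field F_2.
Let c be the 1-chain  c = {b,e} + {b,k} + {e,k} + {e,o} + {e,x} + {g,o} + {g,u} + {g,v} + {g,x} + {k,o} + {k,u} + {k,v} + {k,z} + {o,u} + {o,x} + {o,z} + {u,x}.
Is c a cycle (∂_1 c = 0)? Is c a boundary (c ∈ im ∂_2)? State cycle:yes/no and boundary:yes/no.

n_0=10 n_1=37 n_2=32 n_3=12  [Z2]
∂1: piv[be,bg,bk,bo,bt,bx,bz,eu,gv] rk=9  ker:eg,ek,eo,et,ex,ez,gk,go,gt,gu,gx,gz,ko,ku,kv,kz,ot,ou,ox,oz,tu,tv,tx,tz,uv,ux,vx,vz
∂2: piv[bet,bex,bko,bkz,bot,box,boz,btx,egk,ego,egu,eko,eku,eou,gkv,got,gox,gtu,guv,gux] rk=20  ker:etx,gko,gku,gou,gtx,kou,koz,kuv,otu,otx,oux,tux
∂3: piv[betx,bkoz,egko,egku,egou,ekou,gotu,gotx,goux,gtux] rk=10  ker:gkou,otux
∂1c = 0
c vs im∂2: reduces to 0 ⇒ boundary

cycle:yes boundary:yes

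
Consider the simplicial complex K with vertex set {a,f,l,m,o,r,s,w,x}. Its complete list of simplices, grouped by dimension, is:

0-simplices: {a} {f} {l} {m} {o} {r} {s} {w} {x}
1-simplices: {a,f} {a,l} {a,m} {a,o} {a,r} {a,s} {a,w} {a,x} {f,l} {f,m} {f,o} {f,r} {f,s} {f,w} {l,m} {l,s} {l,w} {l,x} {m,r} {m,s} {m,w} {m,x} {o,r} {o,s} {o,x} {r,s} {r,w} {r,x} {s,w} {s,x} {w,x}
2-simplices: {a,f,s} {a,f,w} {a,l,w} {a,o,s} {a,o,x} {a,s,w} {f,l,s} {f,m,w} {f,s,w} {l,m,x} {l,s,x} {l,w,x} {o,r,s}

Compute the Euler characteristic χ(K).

χ(K)=-9

n_0=9 n_1=31 n_2=13
χ=+9−31+13=-9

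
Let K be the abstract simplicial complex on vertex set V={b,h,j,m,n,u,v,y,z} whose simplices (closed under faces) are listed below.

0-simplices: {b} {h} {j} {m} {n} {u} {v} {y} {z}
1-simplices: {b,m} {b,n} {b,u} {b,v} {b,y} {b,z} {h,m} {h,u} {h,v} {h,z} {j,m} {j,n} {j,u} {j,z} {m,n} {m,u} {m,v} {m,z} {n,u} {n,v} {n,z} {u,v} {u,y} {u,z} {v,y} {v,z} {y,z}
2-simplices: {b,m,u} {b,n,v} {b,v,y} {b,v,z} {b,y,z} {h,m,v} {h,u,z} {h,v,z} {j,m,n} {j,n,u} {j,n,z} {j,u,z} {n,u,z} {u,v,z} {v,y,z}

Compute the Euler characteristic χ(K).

n_0=9 n_1=27 n_2=15
χ=+9−27+15=-3

χ(K)=-3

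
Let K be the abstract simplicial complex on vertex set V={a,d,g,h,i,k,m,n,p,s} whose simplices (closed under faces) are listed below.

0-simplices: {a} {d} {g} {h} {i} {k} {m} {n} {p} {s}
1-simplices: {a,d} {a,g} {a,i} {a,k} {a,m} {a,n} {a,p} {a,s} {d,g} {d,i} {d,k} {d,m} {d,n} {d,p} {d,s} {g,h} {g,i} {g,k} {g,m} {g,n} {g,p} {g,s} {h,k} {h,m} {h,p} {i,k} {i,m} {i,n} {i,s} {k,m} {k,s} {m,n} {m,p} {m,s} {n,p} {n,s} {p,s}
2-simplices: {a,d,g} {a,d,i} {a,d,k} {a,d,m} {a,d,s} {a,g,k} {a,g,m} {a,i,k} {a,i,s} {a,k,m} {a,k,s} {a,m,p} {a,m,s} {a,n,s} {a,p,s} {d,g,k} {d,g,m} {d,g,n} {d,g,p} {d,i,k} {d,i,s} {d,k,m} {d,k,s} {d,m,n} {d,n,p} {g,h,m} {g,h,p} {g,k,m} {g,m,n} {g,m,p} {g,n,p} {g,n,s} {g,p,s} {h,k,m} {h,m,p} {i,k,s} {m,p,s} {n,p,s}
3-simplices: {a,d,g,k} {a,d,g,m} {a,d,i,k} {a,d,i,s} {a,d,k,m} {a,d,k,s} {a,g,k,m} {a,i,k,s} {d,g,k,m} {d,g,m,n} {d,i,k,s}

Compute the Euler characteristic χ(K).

χ(K)=0

n_0=10 n_1=37 n_2=38 n_3=11
χ=+10−37+38−11=0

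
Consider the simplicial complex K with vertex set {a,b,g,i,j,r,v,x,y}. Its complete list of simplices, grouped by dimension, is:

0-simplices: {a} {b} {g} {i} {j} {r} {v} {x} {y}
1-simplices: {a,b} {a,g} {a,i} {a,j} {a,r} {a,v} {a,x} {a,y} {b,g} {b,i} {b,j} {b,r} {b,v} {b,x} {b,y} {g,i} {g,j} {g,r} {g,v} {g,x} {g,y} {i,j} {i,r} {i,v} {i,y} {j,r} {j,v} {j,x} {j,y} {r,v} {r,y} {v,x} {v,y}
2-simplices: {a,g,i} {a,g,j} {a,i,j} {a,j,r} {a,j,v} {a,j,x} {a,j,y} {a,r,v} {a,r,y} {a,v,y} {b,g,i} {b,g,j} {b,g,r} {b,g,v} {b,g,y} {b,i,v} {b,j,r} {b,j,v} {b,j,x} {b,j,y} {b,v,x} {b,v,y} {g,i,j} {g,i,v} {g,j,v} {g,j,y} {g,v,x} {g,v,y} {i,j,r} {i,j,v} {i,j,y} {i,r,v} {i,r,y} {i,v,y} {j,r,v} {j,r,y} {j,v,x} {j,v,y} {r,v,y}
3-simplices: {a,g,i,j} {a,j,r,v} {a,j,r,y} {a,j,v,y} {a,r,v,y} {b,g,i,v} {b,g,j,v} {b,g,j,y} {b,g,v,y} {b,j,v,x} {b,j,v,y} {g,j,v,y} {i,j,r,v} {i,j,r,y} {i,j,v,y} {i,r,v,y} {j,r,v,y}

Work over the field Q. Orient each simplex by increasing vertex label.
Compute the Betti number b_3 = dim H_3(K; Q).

b_3=3

n_0=9 n_1=33 n_2=39 n_3=17  [Q]
∂1: piv[ab,ag,ai,aj,ar,av,ax,ay] rk=8  ker:bg,bi,bj,br,bv,bx,by,gi,gj,gr,gv,gx,gy,ij,ir,iv,iy,jr,jv,jx,jy,rv,ry,vx,vy
∂2: piv[agi,agj,aij,ajr,ajv,ajx,ajy,arv,ary,avy,bgi,bgj,bgr,bgv,bgy,biv,bjr,bjv,bjx,bjy,bvx,gvx,ijr,ijy] rk=24  ker:bvy,gij,giv,gjv,gjy,gvy,ijv,irv,iry,ivy,jrv,jry,jvx,jvy,rvy
∂3: piv[agij,ajrv,ajry,ajvy,arvy,bgiv,bgjv,bgjy,bgvy,bjvx,bjvy,ijrv,ijry,ijvy] rk=14  ker:gjvy,irvy,jrvy
b_3=(17−14)−0=3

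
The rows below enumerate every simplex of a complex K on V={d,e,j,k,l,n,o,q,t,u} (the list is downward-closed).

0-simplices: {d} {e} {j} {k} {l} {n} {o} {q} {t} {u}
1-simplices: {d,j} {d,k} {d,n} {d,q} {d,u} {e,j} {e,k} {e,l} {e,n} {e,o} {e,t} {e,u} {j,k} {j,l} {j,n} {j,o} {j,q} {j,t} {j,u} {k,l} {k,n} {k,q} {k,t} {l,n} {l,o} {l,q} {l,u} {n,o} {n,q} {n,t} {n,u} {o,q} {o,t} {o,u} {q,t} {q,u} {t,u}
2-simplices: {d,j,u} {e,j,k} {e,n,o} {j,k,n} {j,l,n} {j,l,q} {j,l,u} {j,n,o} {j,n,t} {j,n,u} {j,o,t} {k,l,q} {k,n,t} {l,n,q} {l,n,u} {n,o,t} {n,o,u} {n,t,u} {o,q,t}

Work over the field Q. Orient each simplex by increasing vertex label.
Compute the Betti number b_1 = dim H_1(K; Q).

b_1=11

n_0=10 n_1=37 n_2=19  [Q]
∂1: piv[dj,dk,dn,dq,du,ej,el,eo,et] rk=9  ker:ek,en,eu,jk,jl,jn,jo,jq,jt,ju,kl,kn,kq,kt,ln,lo,lq,lu,no,nq,nt,nu,oq,ot,ou,qt,qu,tu
∂2: piv[dju,ejk,eno,jkn,jln,jlq,jlu,jno,jnt,jnu,jot,klq,knt,lnq,nou,ntu,oqt] rk=17  ker:lnu,not
b_1=(37−9)−17=11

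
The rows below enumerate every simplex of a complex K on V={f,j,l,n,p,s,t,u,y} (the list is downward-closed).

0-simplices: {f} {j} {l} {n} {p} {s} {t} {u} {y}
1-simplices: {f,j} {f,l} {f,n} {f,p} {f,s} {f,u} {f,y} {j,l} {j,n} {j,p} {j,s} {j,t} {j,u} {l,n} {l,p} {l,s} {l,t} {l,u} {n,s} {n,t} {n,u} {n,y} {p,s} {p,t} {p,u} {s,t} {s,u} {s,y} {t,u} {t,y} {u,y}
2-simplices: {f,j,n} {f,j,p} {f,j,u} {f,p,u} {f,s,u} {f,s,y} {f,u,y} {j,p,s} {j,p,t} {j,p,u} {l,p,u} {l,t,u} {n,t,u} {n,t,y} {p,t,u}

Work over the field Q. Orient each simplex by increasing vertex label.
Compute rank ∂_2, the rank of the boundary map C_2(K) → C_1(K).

n_0=9 n_1=31 n_2=15  [Q]
∂1: piv[fj,fl,fn,fp,fs,fu,fy,jt] rk=8  ker:jl,jn,jp,js,ju,ln,lp,ls,lt,lu,ns,nt,nu,ny,ps,pt,pu,st,su,sy,tu,ty,uy
∂2: piv[fjn,fjp,fju,fpu,fsu,fsy,fuy,jps,jpt,lpu,ltu,ntu,nty,ptu] rk=14  ker:jpu
rk∂_2=14

rank∂_2=14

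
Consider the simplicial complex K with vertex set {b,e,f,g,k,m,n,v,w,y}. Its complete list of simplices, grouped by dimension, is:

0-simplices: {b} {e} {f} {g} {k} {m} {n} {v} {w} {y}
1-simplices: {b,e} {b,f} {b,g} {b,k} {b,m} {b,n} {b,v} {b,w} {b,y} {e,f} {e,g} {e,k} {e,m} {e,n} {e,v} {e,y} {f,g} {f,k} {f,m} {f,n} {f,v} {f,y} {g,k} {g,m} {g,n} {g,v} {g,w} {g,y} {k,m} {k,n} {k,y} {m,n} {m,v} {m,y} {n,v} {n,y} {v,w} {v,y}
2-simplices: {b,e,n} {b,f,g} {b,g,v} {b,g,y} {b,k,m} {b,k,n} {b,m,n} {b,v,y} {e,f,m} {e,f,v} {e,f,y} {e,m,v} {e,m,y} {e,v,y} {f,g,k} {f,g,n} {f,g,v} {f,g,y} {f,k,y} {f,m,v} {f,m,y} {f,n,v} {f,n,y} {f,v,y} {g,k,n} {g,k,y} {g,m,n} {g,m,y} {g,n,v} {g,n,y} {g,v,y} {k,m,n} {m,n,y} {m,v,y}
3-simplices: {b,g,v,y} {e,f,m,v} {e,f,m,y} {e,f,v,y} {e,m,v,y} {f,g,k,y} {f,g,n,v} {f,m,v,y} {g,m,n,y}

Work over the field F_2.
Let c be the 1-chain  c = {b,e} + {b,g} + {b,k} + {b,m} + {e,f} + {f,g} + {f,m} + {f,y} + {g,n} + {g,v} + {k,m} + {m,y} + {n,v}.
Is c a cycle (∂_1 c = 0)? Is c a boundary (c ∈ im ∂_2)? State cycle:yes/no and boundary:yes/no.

n_0=10 n_1=38 n_2=34 n_3=9  [Z2]
∂1: piv[be,bf,bg,bk,bm,bn,bv,bw,by] rk=9  ker:ef,eg,ek,em,en,ev,ey,fg,fk,fm,fn,fv,fy,gk,gm,gn,gv,gw,gy,km,kn,ky,mn,mv,my,nv,ny,vw,vy
∂2: piv[ben,bfg,bgv,bgy,bkm,bkn,bmn,bvy,efm,efv,efy,emv,emy,evy,fgk,fgn,fgv,fky,fnv,fny,gkn,gmn,gmy] rk=23  ker:fgy,fmv,fmy,fvy,gky,gnv,gny,gvy,kmn,mny,mvy
∂3: piv[bgvy,efmv,efmy,efvy,emvy,fgky,fgnv,gmny] rk=8  ker:fmvy
∂1c = 0
c vs im∂2: residual ≠ 0 ⇒ not boundary

cycle:yes boundary:no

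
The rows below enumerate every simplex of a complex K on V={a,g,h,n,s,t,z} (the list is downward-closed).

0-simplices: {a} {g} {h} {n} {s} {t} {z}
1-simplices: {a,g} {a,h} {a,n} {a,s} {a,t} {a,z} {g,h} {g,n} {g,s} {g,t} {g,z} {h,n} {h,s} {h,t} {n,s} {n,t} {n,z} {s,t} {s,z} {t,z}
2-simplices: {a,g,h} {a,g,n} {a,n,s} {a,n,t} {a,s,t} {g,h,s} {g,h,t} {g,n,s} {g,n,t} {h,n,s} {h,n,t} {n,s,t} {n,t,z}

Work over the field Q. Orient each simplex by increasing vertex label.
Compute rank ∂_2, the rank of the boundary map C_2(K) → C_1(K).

rank∂_2=11

n_0=7 n_1=20 n_2=13  [Q]
∂1: piv[ag,ah,an,as,at,az] rk=6  ker:gh,gn,gs,gt,gz,hn,hs,ht,ns,nt,nz,st,sz,tz
∂2: piv[agh,agn,ans,ant,ast,ghs,ght,gns,gnt,hns,ntz] rk=11  ker:hnt,nst
rk∂_2=11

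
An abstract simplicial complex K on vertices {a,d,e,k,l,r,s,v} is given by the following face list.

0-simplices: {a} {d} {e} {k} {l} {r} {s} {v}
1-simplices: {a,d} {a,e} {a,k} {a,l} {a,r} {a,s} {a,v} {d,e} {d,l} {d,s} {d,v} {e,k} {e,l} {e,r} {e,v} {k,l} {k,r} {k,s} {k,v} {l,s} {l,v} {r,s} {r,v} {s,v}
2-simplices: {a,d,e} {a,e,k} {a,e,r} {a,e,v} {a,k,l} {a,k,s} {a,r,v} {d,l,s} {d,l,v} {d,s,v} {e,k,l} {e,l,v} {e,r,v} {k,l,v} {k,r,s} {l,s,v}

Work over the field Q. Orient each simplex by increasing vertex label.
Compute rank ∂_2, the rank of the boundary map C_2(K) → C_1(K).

rank∂_2=14

n_0=8 n_1=24 n_2=16  [Q]
∂1: piv[ad,ae,ak,al,ar,as,av] rk=7  ker:de,dl,ds,dv,ek,el,er,ev,kl,kr,ks,kv,ls,lv,rs,rv,sv
∂2: piv[ade,aek,aer,aev,akl,aks,arv,dls,dlv,dsv,ekl,elv,klv,krs] rk=14  ker:erv,lsv
rk∂_2=14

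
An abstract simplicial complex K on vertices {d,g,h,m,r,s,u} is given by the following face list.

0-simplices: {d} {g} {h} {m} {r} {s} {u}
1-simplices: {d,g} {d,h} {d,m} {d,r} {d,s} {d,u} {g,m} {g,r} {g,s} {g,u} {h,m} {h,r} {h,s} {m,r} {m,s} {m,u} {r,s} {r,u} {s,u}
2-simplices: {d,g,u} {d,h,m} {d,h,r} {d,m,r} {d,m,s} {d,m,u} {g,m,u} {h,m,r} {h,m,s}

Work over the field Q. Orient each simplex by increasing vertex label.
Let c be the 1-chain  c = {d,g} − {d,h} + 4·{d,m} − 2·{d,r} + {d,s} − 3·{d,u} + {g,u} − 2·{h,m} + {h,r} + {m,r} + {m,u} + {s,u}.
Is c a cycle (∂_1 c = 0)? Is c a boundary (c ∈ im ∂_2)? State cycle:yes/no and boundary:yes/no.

n_0=7 n_1=19 n_2=9  [Q]
∂1: piv[dg,dh,dm,dr,ds,du] rk=6  ker:gm,gr,gs,gu,hm,hr,hs,mr,ms,mu,rs,ru,su
∂2: piv[dgu,dhm,dhr,dmr,dms,dmu,gmu,hms] rk=8  ker:hmr
∂1c = 0
c vs im∂2: residual ≠ 0 ⇒ not boundary

cycle:yes boundary:no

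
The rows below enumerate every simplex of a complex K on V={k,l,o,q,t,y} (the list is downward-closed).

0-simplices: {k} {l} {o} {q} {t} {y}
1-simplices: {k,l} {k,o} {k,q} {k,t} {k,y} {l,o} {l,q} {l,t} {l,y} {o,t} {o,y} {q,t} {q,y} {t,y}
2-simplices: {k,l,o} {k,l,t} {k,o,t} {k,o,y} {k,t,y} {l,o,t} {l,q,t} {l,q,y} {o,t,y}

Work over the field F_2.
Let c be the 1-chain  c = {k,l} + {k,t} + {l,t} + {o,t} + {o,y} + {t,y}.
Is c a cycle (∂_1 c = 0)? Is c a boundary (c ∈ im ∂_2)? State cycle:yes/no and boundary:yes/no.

cycle:yes boundary:yes

n_0=6 n_1=14 n_2=9  [Z2]
∂1: piv[kl,ko,kq,kt,ky] rk=5  ker:lo,lq,lt,ly,ot,oy,qt,qy,ty
∂2: piv[klo,klt,kot,koy,kty,lqt,lqy] rk=7  ker:lot,oty
∂1c = 0
c vs im∂2: reduces to 0 ⇒ boundary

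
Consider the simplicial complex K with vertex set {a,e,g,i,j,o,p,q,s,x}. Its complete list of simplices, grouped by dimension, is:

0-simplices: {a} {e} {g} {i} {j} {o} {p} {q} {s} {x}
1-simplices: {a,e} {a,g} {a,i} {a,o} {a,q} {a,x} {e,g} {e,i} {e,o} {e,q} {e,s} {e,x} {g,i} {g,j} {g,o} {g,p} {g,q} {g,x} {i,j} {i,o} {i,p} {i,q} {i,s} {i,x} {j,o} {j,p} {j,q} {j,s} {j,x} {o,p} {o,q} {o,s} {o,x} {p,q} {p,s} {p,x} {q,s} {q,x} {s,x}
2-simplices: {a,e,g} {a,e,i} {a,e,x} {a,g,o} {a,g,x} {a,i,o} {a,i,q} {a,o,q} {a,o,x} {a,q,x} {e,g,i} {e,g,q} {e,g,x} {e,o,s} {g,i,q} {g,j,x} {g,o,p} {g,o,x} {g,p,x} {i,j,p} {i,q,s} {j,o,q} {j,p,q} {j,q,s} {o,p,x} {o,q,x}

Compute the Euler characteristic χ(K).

χ(K)=-3

n_0=10 n_1=39 n_2=26
χ=+10−39+26=-3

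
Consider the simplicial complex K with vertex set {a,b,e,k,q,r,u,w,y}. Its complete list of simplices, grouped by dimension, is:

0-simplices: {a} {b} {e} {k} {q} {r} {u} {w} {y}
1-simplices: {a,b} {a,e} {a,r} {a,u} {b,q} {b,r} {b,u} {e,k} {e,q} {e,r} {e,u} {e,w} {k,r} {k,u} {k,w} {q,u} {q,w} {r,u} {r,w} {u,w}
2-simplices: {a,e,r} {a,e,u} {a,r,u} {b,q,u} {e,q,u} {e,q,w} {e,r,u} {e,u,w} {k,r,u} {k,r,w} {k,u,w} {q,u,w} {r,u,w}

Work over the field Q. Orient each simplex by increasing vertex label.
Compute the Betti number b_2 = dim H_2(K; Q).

b_2=3

n_0=9 n_1=20 n_2=13  [Q]
∂1: piv[ab,ae,ar,au,bq,ek,ew] rk=7  ker:br,bu,eq,er,eu,kr,ku,kw,qu,qw,ru,rw,uw
∂2: piv[aer,aeu,aru,bqu,equ,eqw,euw,kru,krw,kuw] rk=10  ker:eru,quw,ruw
b_2=(13−10)−0=3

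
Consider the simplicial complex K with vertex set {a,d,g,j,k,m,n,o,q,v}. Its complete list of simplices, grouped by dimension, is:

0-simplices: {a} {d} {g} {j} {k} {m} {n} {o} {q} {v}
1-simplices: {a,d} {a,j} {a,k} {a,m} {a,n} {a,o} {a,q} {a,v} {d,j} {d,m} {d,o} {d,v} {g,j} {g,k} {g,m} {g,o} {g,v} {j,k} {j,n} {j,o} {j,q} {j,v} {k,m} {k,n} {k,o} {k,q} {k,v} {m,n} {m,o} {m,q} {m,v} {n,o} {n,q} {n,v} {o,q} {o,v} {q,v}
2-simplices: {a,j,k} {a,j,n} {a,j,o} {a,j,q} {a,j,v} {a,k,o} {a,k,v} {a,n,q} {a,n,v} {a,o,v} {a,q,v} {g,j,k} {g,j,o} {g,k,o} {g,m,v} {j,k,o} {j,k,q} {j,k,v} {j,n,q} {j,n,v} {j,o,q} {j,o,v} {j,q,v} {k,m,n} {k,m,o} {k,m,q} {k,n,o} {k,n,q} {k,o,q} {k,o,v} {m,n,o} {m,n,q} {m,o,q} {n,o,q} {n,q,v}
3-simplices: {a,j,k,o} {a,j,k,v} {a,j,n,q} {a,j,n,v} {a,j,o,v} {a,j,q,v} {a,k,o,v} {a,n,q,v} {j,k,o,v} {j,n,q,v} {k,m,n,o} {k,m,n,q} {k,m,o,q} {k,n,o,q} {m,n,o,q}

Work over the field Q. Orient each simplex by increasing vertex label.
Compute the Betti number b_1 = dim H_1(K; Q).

b_1=7

n_0=10 n_1=37 n_2=35 n_3=15  [Q]
∂1: piv[ad,aj,ak,am,an,ao,aq,av,gj] rk=9  ker:dj,dm,do,dv,gk,gm,go,gv,jk,jn,jo,jq,jv,km,kn,ko,kq,kv,mn,mo,mq,mv,no,nq,nv,oq,ov,qv
∂2: piv[ajk,ajn,ajo,ajq,ajv,ako,akv,anq,anv,aov,aqv,gjk,gjo,gmv,jkq,joq,kmn,kmo,kmq,kno,knq] rk=21  ker:gko,jko,jkv,jnq,jnv,jov,jqv,koq,kov,mno,mnq,moq,noq,nqv
∂3: piv[ajko,ajkv,ajnq,ajnv,ajov,ajqv,akov,anqv,kmno,kmnq,kmoq,knoq] rk=12  ker:jkov,jnqv,mnoq
b_1=(37−9)−21=7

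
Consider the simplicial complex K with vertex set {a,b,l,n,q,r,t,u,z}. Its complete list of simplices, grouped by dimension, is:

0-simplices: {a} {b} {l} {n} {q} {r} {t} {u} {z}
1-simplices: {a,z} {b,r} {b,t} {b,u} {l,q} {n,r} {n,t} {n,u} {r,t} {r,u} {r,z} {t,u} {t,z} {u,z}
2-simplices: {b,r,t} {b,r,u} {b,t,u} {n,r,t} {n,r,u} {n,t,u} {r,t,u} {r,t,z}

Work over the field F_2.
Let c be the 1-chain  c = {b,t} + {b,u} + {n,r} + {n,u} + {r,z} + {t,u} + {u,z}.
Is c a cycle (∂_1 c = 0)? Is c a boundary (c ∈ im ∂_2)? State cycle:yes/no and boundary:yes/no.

cycle:yes boundary:no

n_0=9 n_1=14 n_2=8  [Z2]
∂1: piv[az,br,bt,bu,lq,nr,rz] rk=7  ker:nt,nu,rt,ru,tu,tz,uz
∂2: piv[brt,bru,btu,nrt,nru,rtz] rk=6  ker:ntu,rtu
∂1c = 0
c vs im∂2: residual ≠ 0 ⇒ not boundary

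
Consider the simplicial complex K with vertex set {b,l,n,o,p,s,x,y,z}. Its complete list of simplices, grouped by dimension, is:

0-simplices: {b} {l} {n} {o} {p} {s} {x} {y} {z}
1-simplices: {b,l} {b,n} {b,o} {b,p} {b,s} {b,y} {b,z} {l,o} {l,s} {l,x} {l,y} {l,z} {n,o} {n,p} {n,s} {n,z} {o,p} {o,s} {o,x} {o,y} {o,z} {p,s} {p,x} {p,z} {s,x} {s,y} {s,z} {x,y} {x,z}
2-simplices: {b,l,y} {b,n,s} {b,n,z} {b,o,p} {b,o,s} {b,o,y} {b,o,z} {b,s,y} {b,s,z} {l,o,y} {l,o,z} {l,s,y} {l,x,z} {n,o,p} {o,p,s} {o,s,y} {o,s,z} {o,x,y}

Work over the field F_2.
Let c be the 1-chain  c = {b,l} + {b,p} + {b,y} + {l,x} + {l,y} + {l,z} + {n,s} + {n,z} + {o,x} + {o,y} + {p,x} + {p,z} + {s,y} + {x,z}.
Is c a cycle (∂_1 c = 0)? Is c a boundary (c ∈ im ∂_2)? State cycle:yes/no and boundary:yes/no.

cycle:no boundary:no

n_0=9 n_1=29 n_2=18  [Z2]
∂1: piv[bl,bn,bo,bp,bs,by,bz,lx] rk=8  ker:lo,ls,ly,lz,no,np,ns,nz,op,os,ox,oy,oz,ps,px,pz,sx,sy,sz,xy,xz
∂2: piv[bly,bns,bnz,bop,bos,boy,boz,bsy,bsz,loy,loz,lsy,lxz,nop,ops,oxy] rk=16  ker:osy,osz
∂1c = {b} + {p}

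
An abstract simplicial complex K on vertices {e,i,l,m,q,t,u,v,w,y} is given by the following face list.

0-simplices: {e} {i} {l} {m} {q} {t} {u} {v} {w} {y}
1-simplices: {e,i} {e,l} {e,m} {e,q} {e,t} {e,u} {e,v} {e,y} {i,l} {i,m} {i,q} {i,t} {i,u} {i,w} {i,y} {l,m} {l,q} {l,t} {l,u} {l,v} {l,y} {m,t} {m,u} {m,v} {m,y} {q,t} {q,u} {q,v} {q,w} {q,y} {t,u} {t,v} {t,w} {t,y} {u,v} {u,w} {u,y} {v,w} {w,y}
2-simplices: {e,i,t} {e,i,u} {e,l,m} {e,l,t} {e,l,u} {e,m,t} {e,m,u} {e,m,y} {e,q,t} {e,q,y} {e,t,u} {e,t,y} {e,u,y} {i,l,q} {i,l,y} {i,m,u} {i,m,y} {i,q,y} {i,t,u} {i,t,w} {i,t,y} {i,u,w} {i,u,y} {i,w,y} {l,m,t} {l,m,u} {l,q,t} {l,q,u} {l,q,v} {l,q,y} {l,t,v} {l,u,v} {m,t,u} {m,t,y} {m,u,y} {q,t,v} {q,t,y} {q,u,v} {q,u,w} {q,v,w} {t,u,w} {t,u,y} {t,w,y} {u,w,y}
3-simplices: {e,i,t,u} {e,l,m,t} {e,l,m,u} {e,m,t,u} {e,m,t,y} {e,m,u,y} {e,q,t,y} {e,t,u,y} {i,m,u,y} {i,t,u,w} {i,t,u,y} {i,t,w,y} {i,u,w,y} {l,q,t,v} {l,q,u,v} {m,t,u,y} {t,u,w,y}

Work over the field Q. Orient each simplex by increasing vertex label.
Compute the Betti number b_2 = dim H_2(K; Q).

b_2=1

n_0=10 n_1=39 n_2=44 n_3=17  [Q]
∂1: piv[ei,el,em,eq,et,eu,ev,ey,iw] rk=9  ker:il,im,iq,it,iu,iy,lm,lq,lt,lu,lv,ly,mt,mu,mv,my,qt,qu,qv,qw,qy,tu,tv,tw,ty,uv,uw,uy,vw,wy
∂2: piv[eit,eiu,elm,elt,elu,emt,emu,emy,eqt,eqy,etu,ety,euy,ilq,ily,imu,imy,iqy,itw,iuw,iwy,lqt,lqu,lqv,ltv,luv,quw,qvw] rk=28  ker:itu,ity,iuy,lmt,lmu,lqy,mtu,mty,muy,qtv,qty,quv,tuw,tuy,twy,uwy
∂3: piv[eitu,elmt,elmu,emtu,emty,emuy,eqty,etuy,imuy,ituw,ituy,itwy,iuwy,lqtv,lquv] rk=15  ker:mtuy,tuwy
b_2=(44−28)−15=1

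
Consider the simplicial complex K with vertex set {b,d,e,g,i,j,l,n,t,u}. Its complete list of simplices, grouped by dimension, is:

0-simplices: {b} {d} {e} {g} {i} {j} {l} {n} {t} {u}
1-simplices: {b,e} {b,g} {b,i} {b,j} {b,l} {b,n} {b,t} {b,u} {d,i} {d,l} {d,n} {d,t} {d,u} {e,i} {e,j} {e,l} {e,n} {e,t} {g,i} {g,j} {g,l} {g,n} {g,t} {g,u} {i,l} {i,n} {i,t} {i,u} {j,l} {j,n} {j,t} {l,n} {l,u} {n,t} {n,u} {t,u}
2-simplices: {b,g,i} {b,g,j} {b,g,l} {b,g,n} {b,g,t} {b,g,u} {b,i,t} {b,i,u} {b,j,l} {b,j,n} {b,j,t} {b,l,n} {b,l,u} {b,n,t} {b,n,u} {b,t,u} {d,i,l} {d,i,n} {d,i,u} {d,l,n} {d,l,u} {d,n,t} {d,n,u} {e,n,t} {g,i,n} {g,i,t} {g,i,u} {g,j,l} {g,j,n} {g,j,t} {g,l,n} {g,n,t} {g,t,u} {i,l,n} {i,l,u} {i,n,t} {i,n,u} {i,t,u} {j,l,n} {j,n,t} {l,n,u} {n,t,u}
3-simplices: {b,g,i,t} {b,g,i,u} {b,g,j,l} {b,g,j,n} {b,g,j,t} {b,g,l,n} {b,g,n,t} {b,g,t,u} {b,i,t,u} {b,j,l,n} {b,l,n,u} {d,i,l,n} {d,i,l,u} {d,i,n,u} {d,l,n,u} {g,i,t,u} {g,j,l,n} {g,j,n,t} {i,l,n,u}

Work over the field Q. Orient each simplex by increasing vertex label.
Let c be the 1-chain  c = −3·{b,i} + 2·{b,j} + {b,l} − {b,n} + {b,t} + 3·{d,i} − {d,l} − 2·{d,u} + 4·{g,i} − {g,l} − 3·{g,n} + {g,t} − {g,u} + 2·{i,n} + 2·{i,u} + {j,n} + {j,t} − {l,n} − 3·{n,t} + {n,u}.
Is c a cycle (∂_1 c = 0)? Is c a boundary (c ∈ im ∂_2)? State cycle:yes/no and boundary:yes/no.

n_0=10 n_1=36 n_2=42 n_3=19  [Q]
∂1: piv[be,bg,bi,bj,bl,bn,bt,bu,di] rk=9  ker:dl,dn,dt,du,ei,ej,el,en,et,gi,gj,gl,gn,gt,gu,il,in,it,iu,jl,jn,jt,ln,lu,nt,nu,tu
∂2: piv[bgi,bgj,bgl,bgn,bgt,bgu,bit,biu,bjl,bjn,bjt,bln,blu,bnt,bnu,btu,dil,din,diu,dln,dlu,dnt,ent] rk=23  ker:dnu,gin,git,giu,gjl,gjn,gjt,gln,gnt,gtu,iln,ilu,int,inu,itu,jln,jnt,lnu,ntu
∂3: piv[bgit,bgiu,bgjl,bgjn,bgjt,bgln,bgnt,bgtu,bitu,bjln,blnu,diln,dilu,dinu,dlnu,gjnt] rk=16  ker:gitu,gjln,ilnu
∂1c = 0
c vs im∂2: reduces to 0 ⇒ boundary

cycle:yes boundary:yes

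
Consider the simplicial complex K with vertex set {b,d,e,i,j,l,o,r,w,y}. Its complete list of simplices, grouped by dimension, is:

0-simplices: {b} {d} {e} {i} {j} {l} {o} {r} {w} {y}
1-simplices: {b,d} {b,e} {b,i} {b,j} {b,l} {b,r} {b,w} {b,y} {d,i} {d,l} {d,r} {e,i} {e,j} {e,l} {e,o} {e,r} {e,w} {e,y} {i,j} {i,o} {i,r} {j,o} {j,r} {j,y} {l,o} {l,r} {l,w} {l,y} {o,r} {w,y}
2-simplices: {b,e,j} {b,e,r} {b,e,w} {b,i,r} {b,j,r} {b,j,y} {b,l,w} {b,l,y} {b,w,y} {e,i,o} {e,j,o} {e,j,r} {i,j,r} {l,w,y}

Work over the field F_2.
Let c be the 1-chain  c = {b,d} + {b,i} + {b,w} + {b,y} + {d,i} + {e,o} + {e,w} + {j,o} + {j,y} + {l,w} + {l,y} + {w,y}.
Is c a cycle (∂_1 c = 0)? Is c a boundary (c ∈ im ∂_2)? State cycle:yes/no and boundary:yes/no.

cycle:yes boundary:no

n_0=10 n_1=30 n_2=14  [Z2]
∂1: piv[bd,be,bi,bj,bl,br,bw,by,eo] rk=9  ker:di,dl,dr,ei,ej,el,er,ew,ey,ij,io,ir,jo,jr,jy,lo,lr,lw,ly,or,wy
∂2: piv[bej,ber,bew,bir,bjr,bjy,blw,bly,bwy,eio,ejo,ijr] rk=12  ker:ejr,lwy
∂1c = 0
c vs im∂2: residual ≠ 0 ⇒ not boundary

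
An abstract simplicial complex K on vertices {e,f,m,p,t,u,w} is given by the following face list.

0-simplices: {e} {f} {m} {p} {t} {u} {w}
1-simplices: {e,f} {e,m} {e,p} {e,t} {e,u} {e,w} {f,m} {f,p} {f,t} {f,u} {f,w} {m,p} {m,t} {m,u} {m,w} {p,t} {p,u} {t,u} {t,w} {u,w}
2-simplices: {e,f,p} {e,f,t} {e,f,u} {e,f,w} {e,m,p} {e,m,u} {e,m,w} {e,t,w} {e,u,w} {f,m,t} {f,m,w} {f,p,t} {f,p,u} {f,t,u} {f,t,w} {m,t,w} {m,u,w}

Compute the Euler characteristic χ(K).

χ(K)=4

n_0=7 n_1=20 n_2=17
χ=+7−20+17=4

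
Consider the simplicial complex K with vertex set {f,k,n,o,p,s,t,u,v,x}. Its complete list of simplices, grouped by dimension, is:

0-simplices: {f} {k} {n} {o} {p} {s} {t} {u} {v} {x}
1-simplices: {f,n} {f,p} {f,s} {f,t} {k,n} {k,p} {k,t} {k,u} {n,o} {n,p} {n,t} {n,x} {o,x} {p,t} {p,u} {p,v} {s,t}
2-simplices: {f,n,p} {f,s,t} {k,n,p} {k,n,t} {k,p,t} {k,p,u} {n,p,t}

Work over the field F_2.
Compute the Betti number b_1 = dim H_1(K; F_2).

n_0=10 n_1=17 n_2=7  [Z2]
∂1: piv[fn,fp,fs,ft,kn,ku,no,nx,pv] rk=9  ker:kp,kt,np,nt,ox,pt,pu,st
∂2: piv[fnp,fst,knp,knt,kpt,kpu] rk=6  ker:npt
b_1=(17−9)−6=2

b_1=2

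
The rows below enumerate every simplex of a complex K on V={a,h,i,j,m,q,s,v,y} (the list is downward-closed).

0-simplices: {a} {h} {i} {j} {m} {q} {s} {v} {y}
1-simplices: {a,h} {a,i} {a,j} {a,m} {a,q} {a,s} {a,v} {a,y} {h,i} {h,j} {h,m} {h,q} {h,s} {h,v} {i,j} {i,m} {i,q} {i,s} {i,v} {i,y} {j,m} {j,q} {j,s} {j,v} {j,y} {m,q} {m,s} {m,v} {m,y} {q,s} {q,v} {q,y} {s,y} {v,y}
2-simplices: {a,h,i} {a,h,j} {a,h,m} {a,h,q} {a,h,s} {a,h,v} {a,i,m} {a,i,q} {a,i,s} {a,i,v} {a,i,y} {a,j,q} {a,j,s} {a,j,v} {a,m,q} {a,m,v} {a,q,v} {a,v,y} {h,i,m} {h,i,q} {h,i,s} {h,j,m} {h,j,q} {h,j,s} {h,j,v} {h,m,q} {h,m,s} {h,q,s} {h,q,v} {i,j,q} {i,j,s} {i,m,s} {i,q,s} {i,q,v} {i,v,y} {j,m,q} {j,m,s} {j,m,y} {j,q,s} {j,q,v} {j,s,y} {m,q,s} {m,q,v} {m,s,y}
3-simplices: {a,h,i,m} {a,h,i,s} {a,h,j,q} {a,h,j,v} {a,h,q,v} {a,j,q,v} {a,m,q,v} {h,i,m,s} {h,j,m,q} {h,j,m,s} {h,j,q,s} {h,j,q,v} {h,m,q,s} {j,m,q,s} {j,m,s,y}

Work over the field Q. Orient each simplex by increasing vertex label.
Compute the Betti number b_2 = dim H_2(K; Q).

b_2=7

n_0=9 n_1=34 n_2=44 n_3=15  [Q]
∂1: piv[ah,ai,aj,am,aq,as,av,ay] rk=8  ker:hi,hj,hm,hq,hs,hv,ij,im,iq,is,iv,iy,jm,jq,js,jv,jy,mq,ms,mv,my,qs,qv,qy,sy,vy
∂2: piv[ahi,ahj,ahm,ahq,ahs,ahv,aim,aiq,ais,aiv,aiy,ajq,ajs,ajv,amq,amv,aqv,avy,hjm,hms,hqs,ijq,jmy,jsy] rk=24  ker:him,hiq,his,hjq,hjs,hjv,hmq,hqv,ijs,ims,iqs,iqv,ivy,jmq,jms,jqs,jqv,mqs,mqv,msy
∂3: piv[ahim,ahis,ahjq,ahjv,ahqv,ajqv,amqv,hims,hjmq,hjms,hjqs,hmqs,jmsy] rk=13  ker:hjqv,jmqs
b_2=(44−24)−13=7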